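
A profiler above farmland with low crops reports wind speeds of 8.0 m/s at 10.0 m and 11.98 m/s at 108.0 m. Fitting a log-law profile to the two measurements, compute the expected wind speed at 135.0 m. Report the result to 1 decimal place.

12.4 m/s

Log law: V ∝ ln(z/z₀). From the pair, with r = V₁/V₂ = 0.66778,
ln z₀ = (ln z₁ − r·ln z₂)/(1 − r) = (2.3026 − 0.66778×4.6821)/0.33222 = -2.4804 → z₀ = 0.08371 m
V₃ = V₁ · ln(z₃/z₀)/ln(z₁/z₀) = 8.0 × 7.3857/4.7830 = 12.3532 m/s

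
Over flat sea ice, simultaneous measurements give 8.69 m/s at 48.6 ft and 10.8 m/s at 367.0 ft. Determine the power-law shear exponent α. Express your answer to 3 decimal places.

α ≈ 0.108

Power law: V₂/V₁ = (z₂/z₁)^α ⇒ α = ln(V₂/V₁) / ln(z₂/z₁)
α = ln(10.8/8.69) / ln(367.0/48.6) = ln(1.2428) / ln(7.5514)
  = 0.21737 / 2.02174 = 0.10752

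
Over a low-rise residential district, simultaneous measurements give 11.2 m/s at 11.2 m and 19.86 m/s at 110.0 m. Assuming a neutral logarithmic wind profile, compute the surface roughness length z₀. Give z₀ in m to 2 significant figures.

Log law: V(z) ∝ ln(z/z₀). With r = V₁/V₂ = 11.2/19.86 = 0.56395,
r · ln(z₂/z₀) = ln(z₁/z₀) ⇒ ln z₀ = (ln z₁ − r·ln z₂)/(1 − r)
ln z₀ = (2.41591 − 0.56395×4.70048) / 0.43605 = -0.5387
z₀ = exp(-0.5387) = 0.5835 m

z₀ ≈ 0.58 m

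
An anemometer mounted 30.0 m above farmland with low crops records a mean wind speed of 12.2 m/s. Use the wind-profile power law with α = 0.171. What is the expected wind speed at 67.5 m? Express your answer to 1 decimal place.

Power-law profile: V₂ = V₁ · (z₂/z₁)^α
V₂ = 12.2 × (67.5/30.0)^0.171 = 12.2 × (2.2500)^0.171
    = 12.2 × 1.1487 = 14.0147 m/s

14.0 m/s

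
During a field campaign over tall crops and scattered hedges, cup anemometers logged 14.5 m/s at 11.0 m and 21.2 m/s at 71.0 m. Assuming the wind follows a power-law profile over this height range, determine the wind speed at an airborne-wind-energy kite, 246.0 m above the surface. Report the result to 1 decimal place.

27.3 m/s

First find α: α = ln(V₂/V₁)/ln(z₂/z₁) = ln(21.2/14.5)/ln(71.0/11.0) = 0.37985/1.86478 = 0.2037
Extrapolate from 71.0 m to 246.0 m: V₃ = 21.2 × (246.0/71.0)^0.2037 = 21.2 × 1.2880 = 27.3065 m/s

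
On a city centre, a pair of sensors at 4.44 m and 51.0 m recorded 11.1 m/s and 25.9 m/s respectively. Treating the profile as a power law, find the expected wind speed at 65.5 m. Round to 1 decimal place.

First find α: α = ln(V₂/V₁)/ln(z₂/z₁) = ln(25.9/11.1)/ln(51.0/4.44) = 0.84730/2.44117 = 0.3471
Extrapolate from 51.0 m to 65.5 m: V₃ = 25.9 × (65.5/51.0)^0.3471 = 25.9 × 1.0907 = 28.2500 m/s

28.2 m/s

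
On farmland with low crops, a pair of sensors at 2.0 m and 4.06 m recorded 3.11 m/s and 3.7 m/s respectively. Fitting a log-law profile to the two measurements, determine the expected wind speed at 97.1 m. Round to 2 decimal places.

Log law: V ∝ ln(z/z₀). From the pair, with r = V₁/V₂ = 0.84054,
ln z₀ = (ln z₁ − r·ln z₂)/(1 − r) = (0.6931 − 0.84054×1.4012)/0.15946 = -3.0390 → z₀ = 0.04788 m
V₃ = V₁ · ln(z₃/z₀)/ln(z₁/z₀) = 3.11 × 7.6148/3.7322 = 6.3453 m/s

6.35 m/s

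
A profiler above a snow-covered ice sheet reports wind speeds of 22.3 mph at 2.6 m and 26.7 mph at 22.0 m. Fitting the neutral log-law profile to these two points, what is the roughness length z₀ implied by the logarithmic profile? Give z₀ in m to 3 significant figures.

z₀ ≈ 0.0000518 m

Log law: V(z) ∝ ln(z/z₀). With r = V₁/V₂ = 22.3/26.7 = 0.83521,
r · ln(z₂/z₀) = ln(z₁/z₀) ⇒ ln z₀ = (ln z₁ − r·ln z₂)/(1 − r)
ln z₀ = (0.95551 − 0.83521×3.09104) / 0.16479 = -9.8677
z₀ = exp(-9.8677) = 0.00005182 m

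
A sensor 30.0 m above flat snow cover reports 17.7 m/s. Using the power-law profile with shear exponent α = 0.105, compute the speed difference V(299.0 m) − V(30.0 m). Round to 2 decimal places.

Power law: V₂ = V₁ · (z₂/z₁)^α = 17.7 × (9.9667)^0.105 = 22.5331 m/s
ΔV = 22.5331 − 17.7 = 4.8331 m/s

4.83 m/s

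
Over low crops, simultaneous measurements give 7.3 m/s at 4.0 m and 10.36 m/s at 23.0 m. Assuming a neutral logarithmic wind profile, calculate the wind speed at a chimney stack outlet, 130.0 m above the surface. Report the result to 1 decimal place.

Log law: V ∝ ln(z/z₀). From the pair, with r = V₁/V₂ = 0.70463,
ln z₀ = (ln z₁ − r·ln z₂)/(1 − r) = (1.3863 − 0.70463×3.1355)/0.29537 = -2.7866 → z₀ = 0.06163 m
V₃ = V₁ · ln(z₃/z₀)/ln(z₁/z₀) = 7.3 × 7.6542/4.1729 = 13.3900 m/s

13.4 m/s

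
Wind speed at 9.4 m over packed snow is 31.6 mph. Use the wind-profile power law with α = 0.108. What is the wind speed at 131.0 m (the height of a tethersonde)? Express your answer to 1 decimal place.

Power-law profile: V₂ = V₁ · (z₂/z₁)^α
V₂ = 31.6 × (131.0/9.4)^0.108 = 31.6 × (13.9362)^0.108
    = 31.6 × 1.3291 = 42.0005 mph

42.0 mph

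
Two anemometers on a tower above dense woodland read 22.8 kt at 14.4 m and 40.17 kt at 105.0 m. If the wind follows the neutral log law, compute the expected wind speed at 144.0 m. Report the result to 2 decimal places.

Log law: V ∝ ln(z/z₀). From the pair, with r = V₁/V₂ = 0.56759,
ln z₀ = (ln z₁ − r·ln z₂)/(1 − r) = (2.6672 − 0.56759×4.6540)/0.43241 = 0.0594 → z₀ = 1.061 m
V₃ = V₁ · ln(z₃/z₀)/ln(z₁/z₀) = 22.8 × 4.9104/2.6078 = 42.9315 kt

42.93 kt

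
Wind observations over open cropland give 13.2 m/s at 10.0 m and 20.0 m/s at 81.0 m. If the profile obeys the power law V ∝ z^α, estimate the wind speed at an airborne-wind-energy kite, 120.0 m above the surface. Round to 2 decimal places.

First find α: α = ln(V₂/V₁)/ln(z₂/z₁) = ln(20.0/13.2)/ln(81.0/10.0) = 0.41552/2.09186 = 0.1986
Extrapolate from 81.0 m to 120.0 m: V₃ = 20.0 × (120.0/81.0)^0.1986 = 20.0 × 1.0812 = 21.6240 m/s

21.62 m/s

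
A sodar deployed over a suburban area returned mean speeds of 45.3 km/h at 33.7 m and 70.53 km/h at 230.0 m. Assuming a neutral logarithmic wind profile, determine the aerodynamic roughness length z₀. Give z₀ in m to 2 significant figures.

z₀ ≈ 1.1 m

Log law: V(z) ∝ ln(z/z₀). With r = V₁/V₂ = 45.3/70.53 = 0.64228,
r · ln(z₂/z₀) = ln(z₁/z₀) ⇒ ln z₀ = (ln z₁ − r·ln z₂)/(1 − r)
ln z₀ = (3.51750 − 0.64228×5.43808) / 0.35772 = 0.0691
z₀ = exp(0.0691) = 1.072 m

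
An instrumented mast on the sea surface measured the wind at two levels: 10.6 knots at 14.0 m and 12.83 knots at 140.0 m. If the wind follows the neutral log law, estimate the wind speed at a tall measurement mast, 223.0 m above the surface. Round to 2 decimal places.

Log law: V ∝ ln(z/z₀). From the pair, with r = V₁/V₂ = 0.82619,
ln z₀ = (ln z₁ − r·ln z₂)/(1 − r) = (2.6391 − 0.82619×4.9416)/0.17381 = -8.3060 → z₀ = 0.0002470 m
V₃ = V₁ · ln(z₃/z₀)/ln(z₁/z₀) = 10.6 × 13.7131/10.9450 = 13.2809 knots

13.28 knots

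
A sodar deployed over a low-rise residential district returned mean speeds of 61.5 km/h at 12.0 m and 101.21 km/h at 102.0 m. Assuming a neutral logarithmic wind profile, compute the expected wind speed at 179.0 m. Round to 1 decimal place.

111.6 km/h

Log law: V ∝ ln(z/z₀). From the pair, with r = V₁/V₂ = 0.60765,
ln z₀ = (ln z₁ − r·ln z₂)/(1 − r) = (2.4849 − 0.60765×4.6250)/0.39235 = -0.8295 → z₀ = 0.4363 m
V₃ = V₁ · ln(z₃/z₀)/ln(z₁/z₀) = 61.5 × 6.0169/3.3144 = 111.6459 km/h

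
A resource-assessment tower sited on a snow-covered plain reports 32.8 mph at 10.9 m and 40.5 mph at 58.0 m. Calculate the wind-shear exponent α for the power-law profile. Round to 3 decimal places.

α ≈ 0.126

Power law: V₂/V₁ = (z₂/z₁)^α ⇒ α = ln(V₂/V₁) / ln(z₂/z₁)
α = ln(40.5/32.8) / ln(58.0/10.9) = ln(1.2348) / ln(5.3211)
  = 0.21087 / 1.67168 = 0.12614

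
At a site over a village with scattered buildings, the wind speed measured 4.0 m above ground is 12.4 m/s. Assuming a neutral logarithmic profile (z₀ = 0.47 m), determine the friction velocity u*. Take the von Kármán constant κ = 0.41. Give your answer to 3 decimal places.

u* ≈ 2.374 m/s

Log law: V(z) = (u*/κ) · ln(z/z₀) ⇒ u* = κ · V / ln(z/z₀)
u* = 0.41 × 12.4 / ln(4.0/0.47) = 0.41 × 12.4 / 2.1413
   = 5.0840 / 2.1413 = 2.3742 m/s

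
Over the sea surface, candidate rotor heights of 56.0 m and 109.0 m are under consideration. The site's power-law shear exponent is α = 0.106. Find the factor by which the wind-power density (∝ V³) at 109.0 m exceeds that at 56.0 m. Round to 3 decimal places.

1.236

Speed ratio: V_B/V_A = (z_B/z_A)^α = (109.0/56.0)^0.106 = (1.9464)^0.106 = 1.07315
Power-density ratio: P_B/P_A = (V_B/V_A)³ = (1.07315)³ = 1.23588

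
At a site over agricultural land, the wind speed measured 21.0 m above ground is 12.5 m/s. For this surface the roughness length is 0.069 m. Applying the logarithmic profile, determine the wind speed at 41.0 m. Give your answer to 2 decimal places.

13.96 m/s

Log law: V(z) ∝ ln(z/z₀), so V₂/V₁ = ln(z₂/z₀) / ln(z₁/z₀).
ln(41.0/0.069) = 6.3872, ln(21.0/0.069) = 5.7182
V₂ = 12.5 × 6.3872/5.7182 = 12.5 × 1.1170 = 13.9626 m/s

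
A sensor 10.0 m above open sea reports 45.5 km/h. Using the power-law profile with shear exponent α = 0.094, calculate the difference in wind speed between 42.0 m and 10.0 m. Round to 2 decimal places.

6.57 km/h

Power law: V₂ = V₁ · (z₂/z₁)^α = 45.5 × (4.2000)^0.094 = 52.0711 km/h
ΔV = 52.0711 − 45.5 = 6.5711 km/h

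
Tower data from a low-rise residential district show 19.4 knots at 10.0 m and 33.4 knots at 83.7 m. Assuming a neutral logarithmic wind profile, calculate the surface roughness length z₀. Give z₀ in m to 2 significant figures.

z₀ ≈ 0.53 m

Log law: V(z) ∝ ln(z/z₀). With r = V₁/V₂ = 19.4/33.4 = 0.58084,
r · ln(z₂/z₀) = ln(z₁/z₀) ⇒ ln z₀ = (ln z₁ − r·ln z₂)/(1 − r)
ln z₀ = (2.30259 − 0.58084×4.42724) / 0.41916 = -0.6416
z₀ = exp(-0.6416) = 0.5265 m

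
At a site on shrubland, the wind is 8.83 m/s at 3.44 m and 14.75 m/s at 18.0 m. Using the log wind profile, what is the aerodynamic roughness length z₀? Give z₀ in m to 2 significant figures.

Log law: V(z) ∝ ln(z/z₀). With r = V₁/V₂ = 8.83/14.75 = 0.59864,
r · ln(z₂/z₀) = ln(z₁/z₀) ⇒ ln z₀ = (ln z₁ − r·ln z₂)/(1 − r)
ln z₀ = (1.23547 − 0.59864×2.89037) / 0.40136 = -1.2329
z₀ = exp(-1.2329) = 0.2914 m

z₀ ≈ 0.29 m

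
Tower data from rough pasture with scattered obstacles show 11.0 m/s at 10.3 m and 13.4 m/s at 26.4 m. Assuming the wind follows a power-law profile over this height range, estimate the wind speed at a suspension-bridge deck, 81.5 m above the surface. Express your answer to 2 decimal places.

First find α: α = ln(V₂/V₁)/ln(z₂/z₁) = ln(13.4/11.0)/ln(26.4/10.3) = 0.19736/0.94122 = 0.2097
Extrapolate from 26.4 m to 81.5 m: V₃ = 13.4 × (81.5/26.4)^0.2097 = 13.4 × 1.2666 = 16.9729 m/s

16.97 m/s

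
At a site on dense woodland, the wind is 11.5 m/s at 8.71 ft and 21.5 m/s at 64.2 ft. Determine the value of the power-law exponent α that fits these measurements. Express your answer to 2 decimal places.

Power law: V₂/V₁ = (z₂/z₁)^α ⇒ α = ln(V₂/V₁) / ln(z₂/z₁)
α = ln(21.5/11.5) / ln(64.2/8.71) = ln(1.8696) / ln(7.3708)
  = 0.62571 / 1.99753 = 0.31324

α ≈ 0.31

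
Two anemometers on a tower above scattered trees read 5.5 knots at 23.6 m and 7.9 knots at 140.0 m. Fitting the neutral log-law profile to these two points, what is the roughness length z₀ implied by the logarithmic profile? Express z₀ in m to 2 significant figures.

z₀ ≈ 0.40 m

Log law: V(z) ∝ ln(z/z₀). With r = V₁/V₂ = 5.5/7.9 = 0.69620,
r · ln(z₂/z₀) = ln(z₁/z₀) ⇒ ln z₀ = (ln z₁ − r·ln z₂)/(1 − r)
ln z₀ = (3.16125 − 0.69620×4.94164) / 0.30380 = -0.9188
z₀ = exp(-0.9188) = 0.3990 m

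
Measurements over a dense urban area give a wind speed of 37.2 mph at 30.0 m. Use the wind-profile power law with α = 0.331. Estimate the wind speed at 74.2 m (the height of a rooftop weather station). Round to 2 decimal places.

50.20 mph

Power-law profile: V₂ = V₁ · (z₂/z₁)^α
V₂ = 37.2 × (74.2/30.0)^0.331 = 37.2 × (2.4733)^0.331
    = 37.2 × 1.3495 = 50.2018 mph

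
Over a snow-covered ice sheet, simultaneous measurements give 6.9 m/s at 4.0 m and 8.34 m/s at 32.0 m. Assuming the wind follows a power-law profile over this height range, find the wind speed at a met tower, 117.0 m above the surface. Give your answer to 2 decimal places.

9.39 m/s

First find α: α = ln(V₂/V₁)/ln(z₂/z₁) = ln(8.34/6.9)/ln(32.0/4.0) = 0.18954/2.07944 = 0.0912
Extrapolate from 32.0 m to 117.0 m: V₃ = 8.34 × (117.0/32.0)^0.0912 = 8.34 × 1.1254 = 9.3861 m/s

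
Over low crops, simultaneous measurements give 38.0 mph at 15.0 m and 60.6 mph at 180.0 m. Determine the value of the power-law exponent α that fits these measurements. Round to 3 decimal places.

α ≈ 0.188

Power law: V₂/V₁ = (z₂/z₁)^α ⇒ α = ln(V₂/V₁) / ln(z₂/z₁)
α = ln(60.6/38.0) / ln(180.0/15.0) = ln(1.5947) / ln(12.0000)
  = 0.46671 / 2.48491 = 0.18782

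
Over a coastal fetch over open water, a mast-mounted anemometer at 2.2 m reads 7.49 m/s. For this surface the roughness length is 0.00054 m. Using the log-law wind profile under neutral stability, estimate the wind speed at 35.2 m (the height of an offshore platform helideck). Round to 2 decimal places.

9.99 m/s

Log law: V(z) ∝ ln(z/z₀), so V₂/V₁ = ln(z₂/z₀) / ln(z₁/z₀).
ln(35.2/0.00054) = 11.0850, ln(2.2/0.00054) = 8.3124
V₂ = 7.49 × 11.0850/8.3124 = 7.49 × 1.3335 = 9.9883 m/s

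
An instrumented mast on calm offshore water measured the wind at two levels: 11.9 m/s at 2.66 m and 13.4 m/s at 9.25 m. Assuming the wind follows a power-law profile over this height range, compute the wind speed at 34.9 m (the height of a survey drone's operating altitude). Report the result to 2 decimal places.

First find α: α = ln(V₂/V₁)/ln(z₂/z₁) = ln(13.4/11.9)/ln(9.25/2.66) = 0.11872/1.24630 = 0.0953
Extrapolate from 9.25 m to 34.9 m: V₃ = 13.4 × (34.9/9.25)^0.0953 = 13.4 × 1.1348 = 15.2068 m/s

15.21 m/s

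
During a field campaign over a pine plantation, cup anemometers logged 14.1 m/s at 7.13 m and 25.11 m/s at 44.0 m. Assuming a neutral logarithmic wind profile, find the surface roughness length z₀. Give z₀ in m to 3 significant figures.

Log law: V(z) ∝ ln(z/z₀). With r = V₁/V₂ = 14.1/25.11 = 0.56153,
r · ln(z₂/z₀) = ln(z₁/z₀) ⇒ ln z₀ = (ln z₁ − r·ln z₂)/(1 − r)
ln z₀ = (1.96431 − 0.56153×3.78419) / 0.43847 = -0.3663
z₀ = exp(-0.3663) = 0.6933 m

z₀ ≈ 0.693 m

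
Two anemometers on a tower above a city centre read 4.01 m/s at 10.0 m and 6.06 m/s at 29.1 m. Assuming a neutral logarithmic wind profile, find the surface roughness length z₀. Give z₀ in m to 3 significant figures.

z₀ ≈ 1.24 m

Log law: V(z) ∝ ln(z/z₀). With r = V₁/V₂ = 4.01/6.06 = 0.66172,
r · ln(z₂/z₀) = ln(z₁/z₀) ⇒ ln z₀ = (ln z₁ − r·ln z₂)/(1 − r)
ln z₀ = (2.30259 − 0.66172×3.37074) / 0.33828 = 0.2132
z₀ = exp(0.2132) = 1.238 m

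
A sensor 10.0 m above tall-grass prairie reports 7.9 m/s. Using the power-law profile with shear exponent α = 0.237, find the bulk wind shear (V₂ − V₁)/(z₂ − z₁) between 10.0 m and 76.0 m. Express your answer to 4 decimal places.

0.0739 m/s/m

Power law: V₂ = V₁ · (z₂/z₁)^α = 7.9 × (7.6000)^0.237 = 12.7756 m/s
ΔV/Δz = (12.7756 − 7.9)/(76.0 − 10.0) = 4.8756/66.0000 = 0.07387 m/s/m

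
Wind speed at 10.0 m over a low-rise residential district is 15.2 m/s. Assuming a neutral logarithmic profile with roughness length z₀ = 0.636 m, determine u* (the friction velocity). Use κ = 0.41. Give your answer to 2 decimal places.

u* ≈ 2.26 m/s

Log law: V(z) = (u*/κ) · ln(z/z₀) ⇒ u* = κ · V / ln(z/z₀)
u* = 0.41 × 15.2 / ln(10.0/0.636) = 0.41 × 15.2 / 2.7551
   = 6.2320 / 2.7551 = 2.2620 m/s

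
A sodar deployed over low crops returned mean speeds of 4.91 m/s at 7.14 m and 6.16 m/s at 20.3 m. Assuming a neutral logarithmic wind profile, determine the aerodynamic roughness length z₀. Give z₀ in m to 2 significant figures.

Log law: V(z) ∝ ln(z/z₀). With r = V₁/V₂ = 4.91/6.16 = 0.79708,
r · ln(z₂/z₀) = ln(z₁/z₀) ⇒ ln z₀ = (ln z₁ − r·ln z₂)/(1 − r)
ln z₀ = (1.96571 − 0.79708×3.01062) / 0.20292 = -2.1387
z₀ = exp(-2.1387) = 0.1178 m

z₀ ≈ 0.12 m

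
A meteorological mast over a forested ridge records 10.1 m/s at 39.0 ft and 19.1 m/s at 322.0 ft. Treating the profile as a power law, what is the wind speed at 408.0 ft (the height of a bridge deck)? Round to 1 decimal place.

First find α: α = ln(V₂/V₁)/ln(z₂/z₁) = ln(19.1/10.1)/ln(322.0/39.0) = 0.63715/2.11099 = 0.3018
Extrapolate from 322.0 ft to 408.0 ft: V₃ = 19.1 × (408.0/322.0)^0.3018 = 19.1 × 1.0741 = 20.5146 m/s

20.5 m/s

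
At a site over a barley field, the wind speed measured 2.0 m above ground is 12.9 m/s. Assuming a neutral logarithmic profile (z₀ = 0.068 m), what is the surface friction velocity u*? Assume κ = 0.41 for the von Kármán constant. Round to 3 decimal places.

Log law: V(z) = (u*/κ) · ln(z/z₀) ⇒ u* = κ · V / ln(z/z₀)
u* = 0.41 × 12.9 / ln(2.0/0.068) = 0.41 × 12.9 / 3.3814
   = 5.2890 / 3.3814 = 1.5641 m/s

u* ≈ 1.564 m/s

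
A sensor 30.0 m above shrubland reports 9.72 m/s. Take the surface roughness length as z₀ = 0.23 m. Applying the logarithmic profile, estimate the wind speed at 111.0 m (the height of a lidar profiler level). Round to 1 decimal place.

Log law: V(z) ∝ ln(z/z₀), so V₂/V₁ = ln(z₂/z₀) / ln(z₁/z₀).
ln(111.0/0.23) = 6.1792, ln(30.0/0.23) = 4.8709
V₂ = 9.72 × 6.1792/4.8709 = 9.72 × 1.2686 = 12.3308 m/s

12.3 m/s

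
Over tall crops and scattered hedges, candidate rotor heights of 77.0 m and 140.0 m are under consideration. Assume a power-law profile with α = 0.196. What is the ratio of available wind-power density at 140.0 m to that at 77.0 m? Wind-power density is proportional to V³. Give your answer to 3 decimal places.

1.421

Speed ratio: V_B/V_A = (z_B/z_A)^α = (140.0/77.0)^0.196 = (1.8182)^0.196 = 1.12432
Power-density ratio: P_B/P_A = (V_B/V_A)³ = (1.12432)³ = 1.42124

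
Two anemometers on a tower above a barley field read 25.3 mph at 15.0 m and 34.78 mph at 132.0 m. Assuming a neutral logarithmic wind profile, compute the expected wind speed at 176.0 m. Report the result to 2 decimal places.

36.03 mph

Log law: V ∝ ln(z/z₀). From the pair, with r = V₁/V₂ = 0.72743,
ln z₀ = (ln z₁ − r·ln z₂)/(1 − r) = (2.7081 − 0.72743×4.8828)/0.27257 = -3.0959 → z₀ = 0.04524 m
V₃ = V₁ · ln(z₃/z₀)/ln(z₁/z₀) = 25.3 × 8.2664/5.8039 = 36.0340 mph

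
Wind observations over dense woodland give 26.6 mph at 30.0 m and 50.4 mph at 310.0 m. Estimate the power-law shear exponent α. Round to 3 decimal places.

Power law: V₂/V₁ = (z₂/z₁)^α ⇒ α = ln(V₂/V₁) / ln(z₂/z₁)
α = ln(50.4/26.6) / ln(310.0/30.0) = ln(1.8947) / ln(10.3333)
  = 0.63908 / 2.33537 = 0.27365

α ≈ 0.274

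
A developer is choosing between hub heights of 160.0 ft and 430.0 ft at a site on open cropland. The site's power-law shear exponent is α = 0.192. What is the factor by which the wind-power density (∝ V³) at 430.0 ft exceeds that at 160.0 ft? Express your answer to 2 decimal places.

1.77

Speed ratio: V_B/V_A = (z_B/z_A)^α = (430.0/160.0)^0.192 = (2.6875)^0.192 = 1.20902
Power-density ratio: P_B/P_A = (V_B/V_A)³ = (1.20902)³ = 1.76728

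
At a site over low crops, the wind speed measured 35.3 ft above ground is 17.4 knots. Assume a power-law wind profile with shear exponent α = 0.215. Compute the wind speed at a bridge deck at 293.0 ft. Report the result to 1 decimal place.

Power-law profile: V₂ = V₁ · (z₂/z₁)^α
V₂ = 17.4 × (293.0/35.3)^0.215 = 17.4 × (8.3003)^0.215
    = 17.4 × 1.5762 = 27.4255 knots

27.4 knots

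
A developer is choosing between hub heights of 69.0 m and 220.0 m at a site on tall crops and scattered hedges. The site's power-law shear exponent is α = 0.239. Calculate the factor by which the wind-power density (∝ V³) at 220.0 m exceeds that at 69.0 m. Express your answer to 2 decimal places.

Speed ratio: V_B/V_A = (z_B/z_A)^α = (220.0/69.0)^0.239 = (3.1884)^0.239 = 1.31933
Power-density ratio: P_B/P_A = (V_B/V_A)³ = (1.31933)³ = 2.29648

2.30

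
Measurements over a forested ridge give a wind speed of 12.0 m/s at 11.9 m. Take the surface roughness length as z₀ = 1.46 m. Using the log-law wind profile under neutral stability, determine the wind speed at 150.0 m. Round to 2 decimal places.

26.49 m/s

Log law: V(z) ∝ ln(z/z₀), so V₂/V₁ = ln(z₂/z₀) / ln(z₁/z₀).
ln(150.0/1.46) = 4.6322, ln(11.9/1.46) = 2.0981
V₂ = 12.0 × 4.6322/2.0981 = 12.0 × 2.2078 = 26.4937 m/s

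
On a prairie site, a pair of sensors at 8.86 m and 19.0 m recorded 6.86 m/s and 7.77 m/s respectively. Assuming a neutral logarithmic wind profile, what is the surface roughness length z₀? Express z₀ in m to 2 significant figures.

Log law: V(z) ∝ ln(z/z₀). With r = V₁/V₂ = 6.86/7.77 = 0.88288,
r · ln(z₂/z₀) = ln(z₁/z₀) ⇒ ln z₀ = (ln z₁ − r·ln z₂)/(1 − r)
ln z₀ = (2.18155 − 0.88288×2.94444) / 0.11712 = -3.5695
z₀ = exp(-3.5695) = 0.02817 m

z₀ ≈ 0.028 m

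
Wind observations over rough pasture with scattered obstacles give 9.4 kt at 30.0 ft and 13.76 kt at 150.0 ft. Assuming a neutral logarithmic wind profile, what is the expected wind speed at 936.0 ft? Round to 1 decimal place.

Log law: V ∝ ln(z/z₀). From the pair, with r = V₁/V₂ = 0.68314,
ln z₀ = (ln z₁ − r·ln z₂)/(1 − r) = (3.4012 − 0.68314×5.0106)/0.31686 = -0.0687 → z₀ = 0.9336 ft
V₃ = V₁ · ln(z₃/z₀)/ln(z₁/z₀) = 9.4 × 6.9103/3.4699 = 18.7202 kt

18.7 kt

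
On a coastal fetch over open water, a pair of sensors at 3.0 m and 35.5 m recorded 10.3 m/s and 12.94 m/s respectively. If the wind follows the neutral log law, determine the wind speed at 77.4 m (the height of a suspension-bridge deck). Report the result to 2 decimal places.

13.77 m/s

Log law: V ∝ ln(z/z₀). From the pair, with r = V₁/V₂ = 0.79598,
ln z₀ = (ln z₁ − r·ln z₂)/(1 − r) = (1.0986 − 0.79598×3.5695)/0.20402 = -8.5417 → z₀ = 0.0001952 m
V₃ = V₁ · ln(z₃/z₀)/ln(z₁/z₀) = 10.3 × 12.8907/9.6403 = 13.7728 m/s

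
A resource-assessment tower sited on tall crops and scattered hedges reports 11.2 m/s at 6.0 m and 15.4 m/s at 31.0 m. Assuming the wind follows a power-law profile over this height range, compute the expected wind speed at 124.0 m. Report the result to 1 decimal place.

20.1 m/s

First find α: α = ln(V₂/V₁)/ln(z₂/z₁) = ln(15.4/11.2)/ln(31.0/6.0) = 0.31845/1.64223 = 0.1939
Extrapolate from 31.0 m to 124.0 m: V₃ = 15.4 × (124.0/31.0)^0.1939 = 15.4 × 1.3084 = 20.1497 m/s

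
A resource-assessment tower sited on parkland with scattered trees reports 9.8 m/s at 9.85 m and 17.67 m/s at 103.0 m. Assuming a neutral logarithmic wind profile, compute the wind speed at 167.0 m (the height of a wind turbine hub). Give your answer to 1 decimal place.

Log law: V ∝ ln(z/z₀). From the pair, with r = V₁/V₂ = 0.55461,
ln z₀ = (ln z₁ − r·ln z₂)/(1 − r) = (2.2875 − 0.55461×4.6347)/0.44539 = -0.6354 → z₀ = 0.5297 m
V₃ = V₁ · ln(z₃/z₀)/ln(z₁/z₀) = 9.8 × 5.7534/2.9229 = 19.2903 m/s

19.3 m/s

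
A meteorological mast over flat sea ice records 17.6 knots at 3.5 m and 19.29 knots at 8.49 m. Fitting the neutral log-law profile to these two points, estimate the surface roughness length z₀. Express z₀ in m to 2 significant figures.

z₀ ≈ 0.00034 m

Log law: V(z) ∝ ln(z/z₀). With r = V₁/V₂ = 17.6/19.29 = 0.91239,
r · ln(z₂/z₀) = ln(z₁/z₀) ⇒ ln z₀ = (ln z₁ − r·ln z₂)/(1 − r)
ln z₀ = (1.25276 − 0.91239×2.13889) / 0.08761 = -7.9755
z₀ = exp(-7.9755) = 0.0003438 m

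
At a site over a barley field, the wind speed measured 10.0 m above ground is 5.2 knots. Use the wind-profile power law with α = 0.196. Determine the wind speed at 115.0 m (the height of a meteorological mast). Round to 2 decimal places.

Power-law profile: V₂ = V₁ · (z₂/z₁)^α
V₂ = 5.2 × (115.0/10.0)^0.196 = 5.2 × (11.5000)^0.196
    = 5.2 × 1.6140 = 8.3927 knots

8.39 knots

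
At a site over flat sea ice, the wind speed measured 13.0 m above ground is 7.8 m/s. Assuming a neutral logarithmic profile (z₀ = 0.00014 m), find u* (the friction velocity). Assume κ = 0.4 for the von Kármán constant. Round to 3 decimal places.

u* ≈ 0.273 m/s

Log law: V(z) = (u*/κ) · ln(z/z₀) ⇒ u* = κ · V / ln(z/z₀)
u* = 0.4 × 7.8 / ln(13.0/0.00014) = 0.4 × 7.8 / 11.4388
   = 3.1200 / 11.4388 = 0.2728 m/s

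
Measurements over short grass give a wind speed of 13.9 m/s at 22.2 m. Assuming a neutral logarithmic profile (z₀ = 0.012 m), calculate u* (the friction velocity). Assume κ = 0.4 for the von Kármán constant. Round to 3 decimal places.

Log law: V(z) = (u*/κ) · ln(z/z₀) ⇒ u* = κ · V / ln(z/z₀)
u* = 0.4 × 13.9 / ln(22.2/0.012) = 0.4 × 13.9 / 7.5229
   = 5.5600 / 7.5229 = 0.7391 m/s

u* ≈ 0.739 m/s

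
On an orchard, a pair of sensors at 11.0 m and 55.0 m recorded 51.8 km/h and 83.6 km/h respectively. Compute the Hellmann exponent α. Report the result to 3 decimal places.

α ≈ 0.297

Power law: V₂/V₁ = (z₂/z₁)^α ⇒ α = ln(V₂/V₁) / ln(z₂/z₁)
α = ln(83.6/51.8) / ln(55.0/11.0) = ln(1.6139) / ln(5.0000)
  = 0.47865 / 1.60944 = 0.29740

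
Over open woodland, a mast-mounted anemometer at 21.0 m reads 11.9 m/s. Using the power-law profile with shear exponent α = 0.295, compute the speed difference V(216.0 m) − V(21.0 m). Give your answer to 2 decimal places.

11.77 m/s

Power law: V₂ = V₁ · (z₂/z₁)^α = 11.9 × (10.2857)^0.295 = 23.6677 m/s
ΔV = 23.6677 − 11.9 = 11.7677 m/s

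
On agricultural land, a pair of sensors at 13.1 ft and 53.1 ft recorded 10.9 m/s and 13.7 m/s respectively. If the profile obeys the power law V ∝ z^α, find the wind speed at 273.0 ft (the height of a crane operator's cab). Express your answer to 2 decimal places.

First find α: α = ln(V₂/V₁)/ln(z₂/z₁) = ln(13.7/10.9)/ln(53.1/13.1) = 0.22863/1.39956 = 0.1634
Extrapolate from 53.1 ft to 273.0 ft: V₃ = 13.7 × (273.0/53.1)^0.1634 = 13.7 × 1.3067 = 17.9011 m/s

17.90 m/s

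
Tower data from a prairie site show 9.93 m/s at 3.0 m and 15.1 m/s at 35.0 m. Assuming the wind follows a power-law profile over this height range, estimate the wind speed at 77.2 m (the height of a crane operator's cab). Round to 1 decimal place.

17.3 m/s

First find α: α = ln(V₂/V₁)/ln(z₂/z₁) = ln(15.1/9.93)/ln(35.0/3.0) = 0.41913/2.45674 = 0.1706
Extrapolate from 35.0 m to 77.2 m: V₃ = 15.1 × (77.2/35.0)^0.1706 = 15.1 × 1.1445 = 17.2818 m/s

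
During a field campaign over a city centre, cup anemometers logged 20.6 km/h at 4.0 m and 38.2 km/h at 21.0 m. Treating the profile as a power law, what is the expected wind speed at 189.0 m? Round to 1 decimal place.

86.6 km/h

First find α: α = ln(V₂/V₁)/ln(z₂/z₁) = ln(38.2/20.6)/ln(21.0/4.0) = 0.61754/1.65823 = 0.3724
Extrapolate from 21.0 m to 189.0 m: V₃ = 38.2 × (189.0/21.0)^0.3724 = 38.2 × 2.2666 = 86.5835 km/h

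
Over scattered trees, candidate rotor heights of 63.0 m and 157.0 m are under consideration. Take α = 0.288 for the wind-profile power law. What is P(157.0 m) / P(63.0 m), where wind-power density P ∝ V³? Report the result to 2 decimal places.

Speed ratio: V_B/V_A = (z_B/z_A)^α = (157.0/63.0)^0.288 = (2.4921)^0.288 = 1.30080
Power-density ratio: P_B/P_A = (V_B/V_A)³ = (1.30080)³ = 2.20104

2.20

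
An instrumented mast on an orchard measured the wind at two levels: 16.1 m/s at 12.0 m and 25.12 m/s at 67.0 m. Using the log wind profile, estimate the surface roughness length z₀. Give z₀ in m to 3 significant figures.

z₀ ≈ 0.557 m

Log law: V(z) ∝ ln(z/z₀). With r = V₁/V₂ = 16.1/25.12 = 0.64092,
r · ln(z₂/z₀) = ln(z₁/z₀) ⇒ ln z₀ = (ln z₁ − r·ln z₂)/(1 − r)
ln z₀ = (2.48491 − 0.64092×4.20469) / 0.35908 = -0.5848
z₀ = exp(-0.5848) = 0.5572 m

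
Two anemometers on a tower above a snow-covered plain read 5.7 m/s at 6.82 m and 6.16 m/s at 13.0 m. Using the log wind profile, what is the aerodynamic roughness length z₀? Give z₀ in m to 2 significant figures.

z₀ ≈ 0.0023 m

Log law: V(z) ∝ ln(z/z₀). With r = V₁/V₂ = 5.7/6.16 = 0.92532,
r · ln(z₂/z₀) = ln(z₁/z₀) ⇒ ln z₀ = (ln z₁ − r·ln z₂)/(1 − r)
ln z₀ = (1.91986 − 0.92532×2.56495) / 0.07468 = -6.0736
z₀ = exp(-6.0736) = 0.002303 m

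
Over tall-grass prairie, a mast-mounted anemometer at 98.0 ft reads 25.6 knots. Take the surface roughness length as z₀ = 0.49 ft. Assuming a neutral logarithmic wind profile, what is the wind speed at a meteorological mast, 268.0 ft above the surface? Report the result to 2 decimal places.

30.46 knots

Log law: V(z) ∝ ln(z/z₀), so V₂/V₁ = ln(z₂/z₀) / ln(z₁/z₀).
ln(268.0/0.49) = 6.3043, ln(98.0/0.49) = 5.2983
V₂ = 25.6 × 6.3043/5.2983 = 25.6 × 1.1899 = 30.4608 knots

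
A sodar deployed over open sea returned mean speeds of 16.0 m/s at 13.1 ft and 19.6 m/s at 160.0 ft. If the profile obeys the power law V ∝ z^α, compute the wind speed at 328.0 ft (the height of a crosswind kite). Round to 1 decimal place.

20.8 m/s

First find α: α = ln(V₂/V₁)/ln(z₂/z₁) = ln(19.6/16.0)/ln(160.0/13.1) = 0.20294/2.50256 = 0.0811
Extrapolate from 160.0 ft to 328.0 ft: V₃ = 19.6 × (328.0/160.0)^0.0811 = 19.6 × 1.0599 = 20.7748 m/s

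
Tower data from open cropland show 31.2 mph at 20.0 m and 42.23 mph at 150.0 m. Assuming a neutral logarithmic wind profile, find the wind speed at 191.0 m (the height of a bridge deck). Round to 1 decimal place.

Log law: V ∝ ln(z/z₀). From the pair, with r = V₁/V₂ = 0.73881,
ln z₀ = (ln z₁ − r·ln z₂)/(1 − r) = (2.9957 − 0.73881×5.0106)/0.26119 = -2.7037 → z₀ = 0.06696 m
V₃ = V₁ · ln(z₃/z₀)/ln(z₁/z₀) = 31.2 × 7.9560/5.6995 = 43.5528 mph

43.6 mph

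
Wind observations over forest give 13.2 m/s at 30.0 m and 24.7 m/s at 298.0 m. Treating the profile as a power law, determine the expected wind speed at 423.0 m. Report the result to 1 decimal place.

27.2 m/s

First find α: α = ln(V₂/V₁)/ln(z₂/z₁) = ln(24.7/13.2)/ln(298.0/30.0) = 0.62659/2.29590 = 0.2729
Extrapolate from 298.0 m to 423.0 m: V₃ = 24.7 × (423.0/298.0)^0.2729 = 24.7 × 1.1003 = 27.1778 m/s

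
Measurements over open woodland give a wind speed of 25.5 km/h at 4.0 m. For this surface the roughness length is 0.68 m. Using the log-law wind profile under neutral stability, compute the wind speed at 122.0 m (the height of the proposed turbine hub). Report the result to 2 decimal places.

Log law: V(z) ∝ ln(z/z₀), so V₂/V₁ = ln(z₂/z₀) / ln(z₁/z₀).
ln(122.0/0.68) = 5.1897, ln(4.0/0.68) = 1.7720
V₂ = 25.5 × 5.1897/1.7720 = 25.5 × 2.9288 = 74.6841 km/h

74.68 km/h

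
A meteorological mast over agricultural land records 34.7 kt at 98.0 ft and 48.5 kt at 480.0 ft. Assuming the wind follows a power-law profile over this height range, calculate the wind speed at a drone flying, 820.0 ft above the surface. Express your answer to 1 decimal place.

54.3 kt

First find α: α = ln(V₂/V₁)/ln(z₂/z₁) = ln(48.5/34.7)/ln(480.0/98.0) = 0.33482/1.58882 = 0.2107
Extrapolate from 480.0 ft to 820.0 ft: V₃ = 48.5 × (820.0/480.0)^0.2107 = 48.5 × 1.1195 = 54.2942 kt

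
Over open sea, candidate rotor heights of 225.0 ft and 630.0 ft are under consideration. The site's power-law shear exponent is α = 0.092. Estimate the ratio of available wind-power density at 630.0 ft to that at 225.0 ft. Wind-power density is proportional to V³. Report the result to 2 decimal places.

1.33

Speed ratio: V_B/V_A = (z_B/z_A)^α = (630.0/225.0)^0.092 = (2.8000)^0.092 = 1.09936
Power-density ratio: P_B/P_A = (V_B/V_A)³ = (1.09936)³ = 1.32867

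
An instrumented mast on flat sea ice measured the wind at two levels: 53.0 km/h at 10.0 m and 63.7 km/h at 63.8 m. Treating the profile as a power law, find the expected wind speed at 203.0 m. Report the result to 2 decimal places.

71.45 km/h

First find α: α = ln(V₂/V₁)/ln(z₂/z₁) = ln(63.7/53.0)/ln(63.8/10.0) = 0.18389/1.85317 = 0.0992
Extrapolate from 63.8 m to 203.0 m: V₃ = 63.7 × (203.0/63.8)^0.0992 = 63.7 × 1.1217 = 71.4530 km/h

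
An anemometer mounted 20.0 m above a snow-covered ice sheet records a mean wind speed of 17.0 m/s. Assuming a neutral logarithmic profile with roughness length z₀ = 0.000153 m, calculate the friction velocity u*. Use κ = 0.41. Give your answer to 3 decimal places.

u* ≈ 0.592 m/s

Log law: V(z) = (u*/κ) · ln(z/z₀) ⇒ u* = κ · V / ln(z/z₀)
u* = 0.41 × 17.0 / ln(20.0/0.000153) = 0.41 × 17.0 / 11.7808
   = 6.9700 / 11.7808 = 0.5916 m/s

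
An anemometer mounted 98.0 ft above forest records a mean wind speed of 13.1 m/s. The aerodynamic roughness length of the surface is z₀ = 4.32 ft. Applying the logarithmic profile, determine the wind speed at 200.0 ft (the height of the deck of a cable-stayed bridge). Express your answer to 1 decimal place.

Log law: V(z) ∝ ln(z/z₀), so V₂/V₁ = ln(z₂/z₀) / ln(z₁/z₀).
ln(200.0/4.32) = 3.8351, ln(98.0/4.32) = 3.1217
V₂ = 13.1 × 3.8351/3.1217 = 13.1 × 1.2285 = 16.0935 m/s

16.1 m/s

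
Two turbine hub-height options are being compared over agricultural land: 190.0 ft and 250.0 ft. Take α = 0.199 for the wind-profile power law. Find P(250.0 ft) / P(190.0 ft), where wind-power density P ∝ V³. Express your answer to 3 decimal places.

Speed ratio: V_B/V_A = (z_B/z_A)^α = (250.0/190.0)^0.199 = (1.3158)^0.199 = 1.05613
Power-density ratio: P_B/P_A = (V_B/V_A)³ = (1.05613)³ = 1.17802

1.178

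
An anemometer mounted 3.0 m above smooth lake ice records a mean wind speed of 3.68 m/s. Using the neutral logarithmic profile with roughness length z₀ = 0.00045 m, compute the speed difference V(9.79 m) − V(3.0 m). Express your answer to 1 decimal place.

Log law: V₂ = V₁ · ln(z₂/z₀)/ln(z₁/z₀) = 3.68 × 9.9876/8.8049 = 4.1743 m/s
ΔV = 4.1743 − 3.68 = 0.4943 m/s

0.5 m/s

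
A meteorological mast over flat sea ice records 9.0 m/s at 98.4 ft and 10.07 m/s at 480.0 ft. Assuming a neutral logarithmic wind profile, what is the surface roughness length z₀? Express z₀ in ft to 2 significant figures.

z₀ ≈ 0.00016 ft

Log law: V(z) ∝ ln(z/z₀). With r = V₁/V₂ = 9.0/10.07 = 0.89374,
r · ln(z₂/z₀) = ln(z₁/z₀) ⇒ ln z₀ = (ln z₁ − r·ln z₂)/(1 − r)
ln z₀ = (4.58904 − 0.89374×6.17379) / 0.10626 = -8.7406
z₀ = exp(-8.7406) = 0.0001600 ft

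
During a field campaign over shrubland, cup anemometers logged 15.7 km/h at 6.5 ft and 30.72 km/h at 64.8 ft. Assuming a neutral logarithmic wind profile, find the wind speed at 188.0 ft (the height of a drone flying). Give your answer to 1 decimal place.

Log law: V ∝ ln(z/z₀). From the pair, with r = V₁/V₂ = 0.51107,
ln z₀ = (ln z₁ − r·ln z₂)/(1 − r) = (1.8718 − 0.51107×4.1713)/0.48893 = -0.5318 → z₀ = 0.5875 ft
V₃ = V₁ · ln(z₃/z₀)/ln(z₁/z₀) = 15.7 × 5.7682/2.4036 = 37.6773 km/h

37.7 km/h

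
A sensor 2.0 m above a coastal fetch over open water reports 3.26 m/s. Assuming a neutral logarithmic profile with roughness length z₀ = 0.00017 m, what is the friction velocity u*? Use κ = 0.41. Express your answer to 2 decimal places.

u* ≈ 0.14 m/s

Log law: V(z) = (u*/κ) · ln(z/z₀) ⇒ u* = κ · V / ln(z/z₀)
u* = 0.41 × 3.26 / ln(2.0/0.00017) = 0.41 × 3.26 / 9.3729
   = 1.3366 / 9.3729 = 0.1426 m/s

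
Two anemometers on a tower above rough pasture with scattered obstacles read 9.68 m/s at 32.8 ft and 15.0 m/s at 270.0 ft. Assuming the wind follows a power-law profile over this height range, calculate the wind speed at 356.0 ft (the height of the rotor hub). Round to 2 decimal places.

15.89 m/s

First find α: α = ln(V₂/V₁)/ln(z₂/z₁) = ln(15.0/9.68)/ln(270.0/32.8) = 0.43799/2.10799 = 0.2078
Extrapolate from 270.0 ft to 356.0 ft: V₃ = 15.0 × (356.0/270.0)^0.2078 = 15.0 × 1.0591 = 15.8870 m/s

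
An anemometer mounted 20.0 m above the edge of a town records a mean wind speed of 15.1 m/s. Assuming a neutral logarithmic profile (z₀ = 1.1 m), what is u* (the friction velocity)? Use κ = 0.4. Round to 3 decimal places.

Log law: V(z) = (u*/κ) · ln(z/z₀) ⇒ u* = κ · V / ln(z/z₀)
u* = 0.4 × 15.1 / ln(20.0/1.1) = 0.4 × 15.1 / 2.9004
   = 6.0400 / 2.9004 = 2.0825 m/s

u* ≈ 2.082 m/s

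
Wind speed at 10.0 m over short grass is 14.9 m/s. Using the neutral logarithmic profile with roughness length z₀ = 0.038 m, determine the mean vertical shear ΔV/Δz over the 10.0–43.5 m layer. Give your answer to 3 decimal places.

0.117 m/s/m

Log law: V₂ = V₁ · ln(z₂/z₀)/ln(z₁/z₀) = 14.9 × 7.0429/5.5728 = 18.8308 m/s
ΔV/Δz = (18.8308 − 14.9)/(43.5 − 10.0) = 3.9308/33.5000 = 0.11734 m/s/m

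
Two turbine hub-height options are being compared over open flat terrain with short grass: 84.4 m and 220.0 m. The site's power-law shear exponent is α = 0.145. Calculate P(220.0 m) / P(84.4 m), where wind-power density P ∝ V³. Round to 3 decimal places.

Speed ratio: V_B/V_A = (z_B/z_A)^α = (220.0/84.4)^0.145 = (2.6066)^0.145 = 1.14903
Power-density ratio: P_B/P_A = (V_B/V_A)³ = (1.14903)³ = 1.51703

1.517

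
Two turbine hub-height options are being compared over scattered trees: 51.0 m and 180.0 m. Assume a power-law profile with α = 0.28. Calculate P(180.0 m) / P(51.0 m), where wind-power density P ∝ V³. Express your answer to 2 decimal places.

Speed ratio: V_B/V_A = (z_B/z_A)^α = (180.0/51.0)^0.28 = (3.5294)^0.28 = 1.42350
Power-density ratio: P_B/P_A = (V_B/V_A)³ = (1.42350)³ = 2.88450

2.88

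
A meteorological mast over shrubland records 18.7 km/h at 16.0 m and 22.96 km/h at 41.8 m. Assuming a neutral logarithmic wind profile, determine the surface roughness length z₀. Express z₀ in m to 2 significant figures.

z₀ ≈ 0.24 m

Log law: V(z) ∝ ln(z/z₀). With r = V₁/V₂ = 18.7/22.96 = 0.81446,
r · ln(z₂/z₀) = ln(z₁/z₀) ⇒ ln z₀ = (ln z₁ − r·ln z₂)/(1 − r)
ln z₀ = (2.77259 − 0.81446×3.73290) / 0.18554 = -1.4428
z₀ = exp(-1.4428) = 0.2363 m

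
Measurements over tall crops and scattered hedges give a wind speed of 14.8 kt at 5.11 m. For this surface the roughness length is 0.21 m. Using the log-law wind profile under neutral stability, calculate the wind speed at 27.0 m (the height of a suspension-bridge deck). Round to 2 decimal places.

Log law: V(z) ∝ ln(z/z₀), so V₂/V₁ = ln(z₂/z₀) / ln(z₁/z₀).
ln(27.0/0.21) = 4.8565, ln(5.11/0.21) = 3.1918
V₂ = 14.8 × 4.8565/3.1918 = 14.8 × 1.5215 = 22.5186 kt

22.52 kt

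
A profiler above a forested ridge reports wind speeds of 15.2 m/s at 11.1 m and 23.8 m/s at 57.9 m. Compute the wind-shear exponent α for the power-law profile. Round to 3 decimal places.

α ≈ 0.271

Power law: V₂/V₁ = (z₂/z₁)^α ⇒ α = ln(V₂/V₁) / ln(z₂/z₁)
α = ln(23.8/15.2) / ln(57.9/11.1) = ln(1.5658) / ln(5.2162)
  = 0.44839 / 1.65177 = 0.27146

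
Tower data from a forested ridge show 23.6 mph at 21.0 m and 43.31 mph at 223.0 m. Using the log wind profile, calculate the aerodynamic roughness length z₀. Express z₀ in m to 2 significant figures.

z₀ ≈ 1.2 m

Log law: V(z) ∝ ln(z/z₀). With r = V₁/V₂ = 23.6/43.31 = 0.54491,
r · ln(z₂/z₀) = ln(z₁/z₀) ⇒ ln z₀ = (ln z₁ − r·ln z₂)/(1 − r)
ln z₀ = (3.04452 − 0.54491×5.40717) / 0.45509 = 0.2156
z₀ = exp(0.2156) = 1.241 m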